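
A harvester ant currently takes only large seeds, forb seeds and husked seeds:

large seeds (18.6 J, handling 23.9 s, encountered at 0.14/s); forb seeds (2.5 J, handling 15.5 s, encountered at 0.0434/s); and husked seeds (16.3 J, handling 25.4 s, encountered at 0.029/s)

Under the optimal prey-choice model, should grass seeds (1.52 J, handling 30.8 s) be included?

On large seeds, forb seeds and husked seeds alone, R = ΣλE/(1+Σλh) = 3.185/5.755 = 0.5534 J/s.
Profitability of grass seeds: 1.52/30.8 = 0.04935 J/s.
Since 0.04935 < R, time spent handling grass seeds is better spent searching.

No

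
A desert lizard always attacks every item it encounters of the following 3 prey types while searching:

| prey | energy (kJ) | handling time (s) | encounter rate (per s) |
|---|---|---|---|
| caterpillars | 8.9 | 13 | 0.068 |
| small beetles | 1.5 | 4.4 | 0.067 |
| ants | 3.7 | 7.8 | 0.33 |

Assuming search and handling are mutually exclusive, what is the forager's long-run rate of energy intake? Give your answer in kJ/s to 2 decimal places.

R = (0.068×8.9 + 0.067×1.5 + 0.33×3.7) / (1 + 0.068×13 + 0.067×4.4 + 0.33×7.8) = 1.927/4.753 = 0.4054 kJ/s.

0.41 kJ/s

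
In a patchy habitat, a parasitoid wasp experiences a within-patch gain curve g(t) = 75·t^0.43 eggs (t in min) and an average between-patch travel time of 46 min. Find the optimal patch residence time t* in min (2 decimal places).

By the marginal value theorem, leave when the instantaneous gain rate g'(t) equals the habitat-wide average g(t)/(T + t).
g'(t) = 0.43·75·t^-0.57. Setting 0.43·75·t^-0.57 = 75·t^0.43/(46+t) gives 0.43(46+t) = t, so 0.57·t = 0.43×46.
t* = 0.43×46/0.57 = 34.7 min.

34.70 min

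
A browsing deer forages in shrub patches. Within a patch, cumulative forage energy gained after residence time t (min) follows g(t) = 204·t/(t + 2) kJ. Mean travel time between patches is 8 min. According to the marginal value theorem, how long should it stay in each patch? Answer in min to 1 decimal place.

4.0 min

Optimal t* satisfies g'(t*) = g(t*)/(T + t*).
g'(t) = 204·2/(t + 2)². Setting 204·2/(t+2)² = 204t/[(t+2)(8+t)] gives 2(8+t) = t(t+2), so t² = 2×8 = 16.
t* = √16 = 4 min.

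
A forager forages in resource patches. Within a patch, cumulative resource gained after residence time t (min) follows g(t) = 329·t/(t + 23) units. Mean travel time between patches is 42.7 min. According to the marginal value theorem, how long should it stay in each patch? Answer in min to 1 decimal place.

Optimal t* satisfies g'(t*) = g(t*)/(T + t*).
g'(t) = 329·23/(t + 23)². Setting 329·23/(t+23)² = 329t/[(t+23)(42.7+t)] gives 23(42.7+t) = t(t+23), so t² = 23×42.7 = 982.1.
t* = √982.1 = 31.34 min.

31.3 min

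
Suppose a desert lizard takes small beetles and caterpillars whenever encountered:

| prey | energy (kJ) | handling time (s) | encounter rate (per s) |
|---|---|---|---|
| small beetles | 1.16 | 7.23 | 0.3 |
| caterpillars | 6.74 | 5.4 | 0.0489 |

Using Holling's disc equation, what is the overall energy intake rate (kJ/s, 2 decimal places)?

0.20 kJ/s

R = Σλ_iE_i / (1 + Σλ_ih_i)
Numerator: 0.3×1.16 + 0.0489×6.74 = 0.6776
Denominator: 1 + 0.3×7.23 + 0.0489×5.4 = 3.433
R = 0.6776/3.433 = 0.1974 kJ/s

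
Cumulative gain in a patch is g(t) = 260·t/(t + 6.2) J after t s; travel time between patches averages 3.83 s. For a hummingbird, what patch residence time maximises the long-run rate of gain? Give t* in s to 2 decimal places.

By the marginal value theorem, leave when the instantaneous gain rate g'(t) equals the habitat-wide average g(t)/(T + t).
g'(t) = 260·6.2/(t + 6.2)². Setting 260·6.2/(t+6.2)² = 260t/[(t+6.2)(3.83+t)] gives 6.2(3.83+t) = t(t+6.2), so t² = 6.2×3.83 = 23.75.
t* = √23.75 = 4.873 s.

4.87 s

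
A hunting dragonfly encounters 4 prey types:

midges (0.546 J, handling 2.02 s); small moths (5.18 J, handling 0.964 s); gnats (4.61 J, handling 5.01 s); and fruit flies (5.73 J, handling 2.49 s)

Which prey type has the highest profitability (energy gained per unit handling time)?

Profitability E/h (J/s): midges = 0.546/2.02 = 0.27, small moths = 5.18/0.964 = 5.37, gnats = 4.61/5.01 = 0.92, fruit flies = 5.73/2.49 = 2.3.
Ranked: small moths > fruit flies > gnats > midges.

small moths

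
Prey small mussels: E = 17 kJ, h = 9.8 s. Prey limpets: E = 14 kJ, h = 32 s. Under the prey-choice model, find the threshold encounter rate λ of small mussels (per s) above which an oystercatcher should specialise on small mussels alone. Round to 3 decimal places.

0.034 per s

The zero-one rule: include limpets iff E₂/h₂ > λE₁/(1+λh₁). Equality gives the switch point.
λE₁h₂ = E₂ + λE₂h₁ ⇒ λ = E₂/(E₁h₂ − E₂h₁) = 14/(544 − 137.2) = 0.03441 per s.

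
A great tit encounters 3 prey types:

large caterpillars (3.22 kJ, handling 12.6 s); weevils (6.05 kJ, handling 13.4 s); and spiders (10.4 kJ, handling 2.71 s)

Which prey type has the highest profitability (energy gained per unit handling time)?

In descending order of E/h:
spiders: 10.4/2.71 = 3.84 kJ/s
weevils: 6.05/13.4 = 0.451 kJ/s
large caterpillars: 3.22/12.6 = 0.256 kJ/s

spiders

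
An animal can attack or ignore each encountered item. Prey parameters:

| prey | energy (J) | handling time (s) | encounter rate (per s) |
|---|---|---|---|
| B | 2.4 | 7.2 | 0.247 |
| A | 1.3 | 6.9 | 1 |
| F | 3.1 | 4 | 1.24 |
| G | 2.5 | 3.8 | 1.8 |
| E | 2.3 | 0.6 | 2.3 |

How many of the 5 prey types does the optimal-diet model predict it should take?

Rank by E/h (J/s): E 3.83, F 0.775, G 0.658, B 0.333, A 0.188. Include each in turn until the next type's E/h falls below the running intake rate.
Rate on top 1: 2.223. F: 0.775 < 2.223 → exclude; stop.
Optimal diet: E — 1 of 5 types.

1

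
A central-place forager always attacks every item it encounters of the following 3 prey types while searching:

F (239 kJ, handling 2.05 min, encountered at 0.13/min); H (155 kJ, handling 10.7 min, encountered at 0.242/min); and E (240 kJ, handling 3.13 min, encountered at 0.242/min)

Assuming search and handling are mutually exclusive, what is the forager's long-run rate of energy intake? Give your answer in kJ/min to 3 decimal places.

27.455 kJ/min

Energy encountered per unit search time: 0.13×239 + 0.242×155 + 0.242×240 = 126.7 kJ/min.
Handling time per unit search time: 0.13×2.05 + 0.242×10.7 + 0.242×3.13 = 3.613.
Rate = 126.7/(1 + 3.613) = 27.46 kJ/min.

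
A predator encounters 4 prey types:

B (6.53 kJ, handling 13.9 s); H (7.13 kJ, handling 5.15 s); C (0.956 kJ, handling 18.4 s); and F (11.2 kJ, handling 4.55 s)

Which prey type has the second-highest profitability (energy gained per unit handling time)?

H

Profitability E/h (kJ/s): B = 6.53/13.9 = 0.47, H = 7.13/5.15 = 1.38, C = 0.956/18.4 = 0.052, F = 11.2/4.55 = 2.46.
Ranked: F > H > B > C.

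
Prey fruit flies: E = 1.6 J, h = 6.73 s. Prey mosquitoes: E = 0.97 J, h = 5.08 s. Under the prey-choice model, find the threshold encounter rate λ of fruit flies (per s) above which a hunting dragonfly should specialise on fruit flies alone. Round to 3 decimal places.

0.606 per s

At the threshold, the rate on fruit flies alone equals the profitability of mosquitoes: λ·1.6/(1 + λ·6.73) = 0.97/5.08 = 0.1909.
Rearranging, λ(1.6 − 0.1909×6.73) = 0.1909, so λ = 0.1909/0.3149 = 0.6063 per s.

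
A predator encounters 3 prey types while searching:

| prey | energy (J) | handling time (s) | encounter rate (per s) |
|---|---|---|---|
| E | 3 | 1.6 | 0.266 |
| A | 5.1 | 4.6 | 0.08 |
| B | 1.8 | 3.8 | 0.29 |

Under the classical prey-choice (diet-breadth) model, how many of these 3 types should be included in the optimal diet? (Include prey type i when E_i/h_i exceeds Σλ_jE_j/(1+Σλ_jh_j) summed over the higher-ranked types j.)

2

E/h in descending order: E 1.88, A 1.11, B 0.474 J/s. The optimal diet is the largest prefix of this list for which every included type satisfies E_i/h_i > R on the types above it.
Rate on top 1: 0.5598. A: 1.11 > 0.5598 → include.
Rate on top 2: 0.6724. B: 0.474 < 0.6724 → exclude; stop.
Optimal diet: E, A — 2 of 3 types.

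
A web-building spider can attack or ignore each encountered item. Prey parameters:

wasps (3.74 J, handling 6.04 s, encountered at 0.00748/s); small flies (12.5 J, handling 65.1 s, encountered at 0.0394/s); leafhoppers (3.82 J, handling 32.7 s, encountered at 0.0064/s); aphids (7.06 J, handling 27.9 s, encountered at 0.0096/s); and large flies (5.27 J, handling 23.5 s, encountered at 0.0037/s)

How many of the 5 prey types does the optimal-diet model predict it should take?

Rank by E/h (J/s): wasps 0.619, aphids 0.253, large flies 0.224, small flies 0.192, leafhoppers 0.117. Include each in turn until the next type's E/h falls below the running intake rate.
Rate on top 1: 0.02677. aphids: 0.253 > 0.02677 → include.
Rate on top 2: 0.07292. large flies: 0.224 > 0.07292 → include.
Rate on top 3: 0.08232. small flies: 0.192 > 0.08232 → include.
Rate on top 4: 0.1533. leafhoppers: 0.117 < 0.1533 → exclude; stop.
Optimal diet: wasps, aphids, large flies, small flies — 4 of 5 types.

4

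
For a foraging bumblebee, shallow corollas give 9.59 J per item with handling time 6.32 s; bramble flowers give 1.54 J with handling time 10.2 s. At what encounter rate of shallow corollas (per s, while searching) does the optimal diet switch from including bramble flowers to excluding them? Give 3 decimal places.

Drop bramble flowers once their profitability E₂/h₂ falls below the rate achievable on shallow corollas alone: E₂/h₂ = λE₁/(1 + λh₁).
Solve for λ: λE₁h₂ = E₂(1 + λh₁) → λ(E₁h₂ − E₂h₁) = E₂ → λ = E₂/(E₁h₂ − E₂h₁).
λ = 1.54/(9.59×10.2 − 1.54×6.32) = 1.54/88.09 = 0.01748 per s.

0.017 per s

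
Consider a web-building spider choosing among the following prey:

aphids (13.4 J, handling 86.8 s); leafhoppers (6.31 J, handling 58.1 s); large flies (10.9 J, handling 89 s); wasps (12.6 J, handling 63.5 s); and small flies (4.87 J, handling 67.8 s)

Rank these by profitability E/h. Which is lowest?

small flies

In descending order of E/h:
wasps: 12.6/63.5 = 0.198 J/s
aphids: 13.4/86.8 = 0.154 J/s
large flies: 10.9/89 = 0.122 J/s
leafhoppers: 6.31/58.1 = 0.109 J/s
small flies: 4.87/67.8 = 0.0718 J/s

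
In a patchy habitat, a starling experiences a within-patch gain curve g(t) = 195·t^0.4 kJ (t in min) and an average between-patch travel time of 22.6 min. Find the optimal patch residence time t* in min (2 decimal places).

Optimal t* satisfies g'(t*) = g(t*)/(T + t*).
g'(t) = 0.4·195·t^-0.6. Setting 0.4·195·t^-0.6 = 195·t^0.4/(22.6+t) gives 0.4(22.6+t) = t, so 0.60·t = 0.4×22.6.
t* = 0.4×22.6/0.60 = 15.07 min.

15.07 min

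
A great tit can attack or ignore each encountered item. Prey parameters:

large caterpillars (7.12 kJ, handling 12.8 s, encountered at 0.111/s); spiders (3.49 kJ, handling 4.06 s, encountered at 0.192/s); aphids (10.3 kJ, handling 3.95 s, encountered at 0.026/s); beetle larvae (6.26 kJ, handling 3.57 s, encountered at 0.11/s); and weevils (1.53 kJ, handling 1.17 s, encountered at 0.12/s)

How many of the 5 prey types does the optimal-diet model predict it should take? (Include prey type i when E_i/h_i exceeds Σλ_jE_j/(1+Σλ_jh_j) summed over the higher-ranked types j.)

Rank by E/h (kJ/s): aphids 2.61, beetle larvae 1.75, weevils 1.31, spiders 0.86, large caterpillars 0.556. Include each in turn until the next type's E/h falls below the running intake rate.
Rate on top 1: 0.2429. beetle larvae: 1.75 > 0.2429 → include.
Rate on top 2: 0.6396. weevils: 1.31 > 0.6396 → include.
Rate on top 3: 0.6969. spiders: 0.86 > 0.6969 → include.
Rate on top 4: 0.7494. large caterpillars: 0.556 < 0.7494 → exclude; stop.
Optimal diet: aphids, beetle larvae, weevils, spiders — 4 of 5 types.

4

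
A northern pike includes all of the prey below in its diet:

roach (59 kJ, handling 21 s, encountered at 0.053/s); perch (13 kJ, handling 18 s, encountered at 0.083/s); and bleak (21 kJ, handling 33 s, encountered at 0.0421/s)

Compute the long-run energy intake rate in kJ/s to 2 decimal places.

1.02 kJ/s

R = (0.053×59 + 0.083×13 + 0.0421×21) / (1 + 0.053×21 + 0.083×18 + 0.0421×33) = 5.09/4.996 = 1.019 kJ/s.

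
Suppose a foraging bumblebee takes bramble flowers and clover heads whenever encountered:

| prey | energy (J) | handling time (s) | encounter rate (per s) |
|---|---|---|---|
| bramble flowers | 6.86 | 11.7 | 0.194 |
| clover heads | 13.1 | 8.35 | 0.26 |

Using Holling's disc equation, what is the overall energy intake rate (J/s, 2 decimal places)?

0.87 J/s

Energy encountered per unit search time: 0.194×6.86 + 0.26×13.1 = 4.737 J/s.
Handling time per unit search time: 0.194×11.7 + 0.26×8.35 = 4.441.
Rate = 4.737/(1 + 4.441) = 0.8706 J/s.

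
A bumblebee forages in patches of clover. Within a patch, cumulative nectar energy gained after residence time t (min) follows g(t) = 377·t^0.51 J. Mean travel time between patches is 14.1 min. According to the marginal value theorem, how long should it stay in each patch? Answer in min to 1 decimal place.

14.7 min

Maximise g(t)/(T+t): set derivative to zero → g'(t)(T+t) = g(t).
g'(t) = 0.51·377·t^-0.49. Setting 0.51·377·t^-0.49 = 377·t^0.51/(14.1+t) gives 0.51(14.1+t) = t, so 0.49·t = 0.51×14.1.
t* = 0.51×14.1/0.49 = 14.68 min.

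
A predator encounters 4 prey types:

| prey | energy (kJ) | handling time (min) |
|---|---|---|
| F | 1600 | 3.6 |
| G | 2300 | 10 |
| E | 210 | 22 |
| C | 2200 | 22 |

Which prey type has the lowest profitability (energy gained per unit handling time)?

In descending order of E/h:
F: 1600/3.6 = 444 kJ/min
G: 2300/10 = 230 kJ/min
C: 2200/22 = 100 kJ/min
E: 210/22 = 9.55 kJ/min

E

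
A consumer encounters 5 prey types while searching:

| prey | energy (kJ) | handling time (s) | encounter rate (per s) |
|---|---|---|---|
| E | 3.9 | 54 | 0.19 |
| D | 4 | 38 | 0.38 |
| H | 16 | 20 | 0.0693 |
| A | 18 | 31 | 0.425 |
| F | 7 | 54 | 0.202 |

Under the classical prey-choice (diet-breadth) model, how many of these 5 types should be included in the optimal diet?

2

Profitabilities (E/h, kJ/s): H 0.8, A 0.581, F 0.13, D 0.105, E 0.0722. Add prey in this order while the next type's profitability exceeds the intake rate on those already taken.
Rate on top 1: 0.4647. A: 0.581 > 0.4647 → include.
Rate on top 2: 0.5629. F: 0.13 < 0.5629 → exclude; stop.
Optimal diet: H, A — 2 of 5 types.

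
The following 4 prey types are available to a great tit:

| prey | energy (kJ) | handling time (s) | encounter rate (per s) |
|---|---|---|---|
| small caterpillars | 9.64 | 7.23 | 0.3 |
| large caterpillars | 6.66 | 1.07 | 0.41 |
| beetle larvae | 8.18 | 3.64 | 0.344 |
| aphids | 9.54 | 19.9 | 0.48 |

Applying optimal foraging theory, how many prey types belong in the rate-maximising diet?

2

Rank by E/h (kJ/s): large caterpillars 6.22, beetle larvae 2.25, small caterpillars 1.33, aphids 0.479. Include each in turn until the next type's E/h falls below the running intake rate.
Rate on top 1: 1.898. beetle larvae: 2.25 > 1.898 → include.
Rate on top 2: 2.061. small caterpillars: 1.33 < 2.061 → exclude; stop.
Optimal diet: large caterpillars, beetle larvae — 2 of 4 types.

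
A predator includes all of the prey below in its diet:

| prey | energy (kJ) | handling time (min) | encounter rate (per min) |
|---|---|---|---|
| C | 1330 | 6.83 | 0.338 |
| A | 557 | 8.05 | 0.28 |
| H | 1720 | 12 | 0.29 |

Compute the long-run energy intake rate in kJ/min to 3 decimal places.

122.123 kJ/min

R = Σλ_iE_i / (1 + Σλ_ih_i)
Numerator: 0.338×1330 + 0.28×557 + 0.29×1720 = 1104
Denominator: 1 + 0.338×6.83 + 0.28×8.05 + 0.29×12 = 9.043
R = 1104/9.043 = 122.1 kJ/min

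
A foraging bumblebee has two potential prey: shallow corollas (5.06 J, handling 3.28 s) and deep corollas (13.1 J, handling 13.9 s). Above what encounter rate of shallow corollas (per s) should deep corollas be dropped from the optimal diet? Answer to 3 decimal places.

0.479 per s

The zero-one rule: include deep corollas iff E₂/h₂ > λE₁/(1+λh₁). Equality gives the switch point.
λE₁h₂ = E₂ + λE₂h₁ ⇒ λ = E₂/(E₁h₂ − E₂h₁) = 13.1/(70.33 − 42.97) = 0.4787 per s.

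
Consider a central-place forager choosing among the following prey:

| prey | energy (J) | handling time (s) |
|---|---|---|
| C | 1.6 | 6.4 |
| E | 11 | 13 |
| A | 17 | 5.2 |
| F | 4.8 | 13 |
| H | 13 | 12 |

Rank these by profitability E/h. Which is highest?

In descending order of E/h:
A: 17/5.2 = 3.27 J/s
H: 13/12 = 1.08 J/s
E: 11/13 = 0.846 J/s
F: 4.8/13 = 0.369 J/s
C: 1.6/6.4 = 0.25 J/s

A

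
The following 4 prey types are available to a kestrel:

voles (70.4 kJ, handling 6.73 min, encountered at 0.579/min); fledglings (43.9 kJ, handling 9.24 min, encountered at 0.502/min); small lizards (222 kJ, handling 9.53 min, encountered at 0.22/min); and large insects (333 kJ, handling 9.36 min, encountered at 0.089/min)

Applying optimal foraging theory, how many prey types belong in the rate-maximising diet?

E/h in descending order: large insects 35.6, small lizards 23.3, voles 10.5, fledglings 4.75 kJ/min. The optimal diet is the largest prefix of this list for which every included type satisfies E_i/h_i > R on the types above it.
Rate on top 1: 16.17. small lizards: 23.3 > 16.17 → include.
Rate on top 2: 19.97. voles: 10.5 < 19.97 → exclude; stop.
Optimal diet: large insects, small lizards — 2 of 4 types.

2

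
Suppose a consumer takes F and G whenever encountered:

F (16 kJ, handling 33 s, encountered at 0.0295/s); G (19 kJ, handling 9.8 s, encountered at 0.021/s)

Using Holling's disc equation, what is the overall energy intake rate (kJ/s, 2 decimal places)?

0.40 kJ/s

R = (0.0295×16 + 0.021×19) / (1 + 0.0295×33 + 0.021×9.8) = 0.871/2.179 = 0.3997 kJ/s.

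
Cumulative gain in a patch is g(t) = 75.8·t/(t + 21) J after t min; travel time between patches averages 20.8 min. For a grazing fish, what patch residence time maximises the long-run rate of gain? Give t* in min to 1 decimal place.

20.9 min

Optimal t* satisfies g'(t*) = g(t*)/(T + t*).
g'(t) = 75.8·21/(t + 21)². Setting 75.8·21/(t+21)² = 75.8t/[(t+21)(20.8+t)] gives 21(20.8+t) = t(t+21), so t² = 21×20.8 = 436.8.
t* = √436.8 = 20.9 min.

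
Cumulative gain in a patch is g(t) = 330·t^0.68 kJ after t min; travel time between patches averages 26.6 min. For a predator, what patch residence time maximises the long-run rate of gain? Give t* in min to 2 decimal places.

56.53 min

Maximise g(t)/(T+t): set derivative to zero → g'(t)(T+t) = g(t).
g'(t) = 0.68·330·t^-0.32. Setting 0.68·330·t^-0.32 = 330·t^0.68/(26.6+t) gives 0.68(26.6+t) = t, so 0.32·t = 0.68×26.6.
t* = 0.68×26.6/0.32 = 56.53 min.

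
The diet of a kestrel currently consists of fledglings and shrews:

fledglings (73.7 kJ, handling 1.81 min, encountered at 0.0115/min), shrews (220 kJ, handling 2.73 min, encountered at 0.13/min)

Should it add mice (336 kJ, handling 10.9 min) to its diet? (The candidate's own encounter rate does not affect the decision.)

Current rate: (0.0115×73.7 + 0.13×220)/(1 + 0.0115×1.81 + 0.13×2.73) = 21.41 kJ/min.
Profitability of mice: 336/10.9 = 30.83 kJ/min.
30.83 > 21.41, so adding mice raises the average — include it.

Yes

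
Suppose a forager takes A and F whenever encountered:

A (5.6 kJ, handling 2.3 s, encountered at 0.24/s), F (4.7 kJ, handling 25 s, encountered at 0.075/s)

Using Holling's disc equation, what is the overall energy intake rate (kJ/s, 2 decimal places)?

0.50 kJ/s

Energy encountered per unit search time: 0.24×5.6 + 0.075×4.7 = 1.696 kJ/s.
Handling time per unit search time: 0.24×2.3 + 0.075×25 = 2.427.
Rate = 1.696/(1 + 2.427) = 0.495 kJ/s.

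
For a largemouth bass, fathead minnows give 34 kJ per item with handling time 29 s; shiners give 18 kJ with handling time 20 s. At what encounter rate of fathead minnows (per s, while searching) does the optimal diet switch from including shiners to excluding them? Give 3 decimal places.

0.114 per s

The zero-one rule: include shiners iff E₂/h₂ > λE₁/(1+λh₁). Equality gives the switch point.
λE₁h₂ = E₂ + λE₂h₁ ⇒ λ = E₂/(E₁h₂ − E₂h₁) = 18/(680 − 522) = 0.1139 per s.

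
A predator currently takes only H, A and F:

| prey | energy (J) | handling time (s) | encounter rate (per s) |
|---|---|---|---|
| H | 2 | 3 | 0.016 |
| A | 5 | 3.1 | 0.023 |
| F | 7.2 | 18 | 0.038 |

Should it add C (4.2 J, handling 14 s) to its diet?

Current rate: (0.016×2 + 0.023×5 + 0.038×7.2)/(1 + 0.016×3 + 0.023×3.1 + 0.038×18) = 0.2332 J/s.
C: E/h = 4.2/14 = 0.3 J/s.
0.3 > 0.2332, so adding C raises the average — include it.

Yes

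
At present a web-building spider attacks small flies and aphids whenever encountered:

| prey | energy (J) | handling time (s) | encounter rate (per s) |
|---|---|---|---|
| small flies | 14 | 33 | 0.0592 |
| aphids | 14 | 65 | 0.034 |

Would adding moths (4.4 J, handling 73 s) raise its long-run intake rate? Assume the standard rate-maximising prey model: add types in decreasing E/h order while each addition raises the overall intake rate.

No

On small flies and aphids alone, R = ΣλE/(1+Σλh) = 1.305/5.164 = 0.2527 J/s.
Profitability of moths: 4.4/73 = 0.06027 J/s.
Since 0.06027 < R, time spent handling moths is better spent searching.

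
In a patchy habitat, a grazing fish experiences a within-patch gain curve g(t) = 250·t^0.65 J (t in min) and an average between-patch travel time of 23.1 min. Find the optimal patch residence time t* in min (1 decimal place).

Maximise g(t)/(T+t): set derivative to zero → g'(t)(T+t) = g(t).
g'(t) = 0.65·250·t^-0.35. Setting 0.65·250·t^-0.35 = 250·t^0.65/(23.1+t) gives 0.65(23.1+t) = t, so 0.35·t = 0.65×23.1.
t* = 0.65×23.1/0.35 = 42.9 min.

42.9 min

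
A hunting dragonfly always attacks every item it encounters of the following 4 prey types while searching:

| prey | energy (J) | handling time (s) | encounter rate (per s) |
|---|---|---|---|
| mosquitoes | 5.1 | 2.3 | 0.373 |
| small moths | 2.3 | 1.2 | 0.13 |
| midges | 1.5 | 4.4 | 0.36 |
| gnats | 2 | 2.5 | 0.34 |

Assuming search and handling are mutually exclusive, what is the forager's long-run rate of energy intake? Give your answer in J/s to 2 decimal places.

0.77 J/s

Energy encountered per unit search time: 0.373×5.1 + 0.13×2.3 + 0.36×1.5 + 0.34×2 = 3.421 J/s.
Handling time per unit search time: 0.373×2.3 + 0.13×1.2 + 0.36×4.4 + 0.34×2.5 = 3.448.
Rate = 3.421/(1 + 3.448) = 0.7692 J/s.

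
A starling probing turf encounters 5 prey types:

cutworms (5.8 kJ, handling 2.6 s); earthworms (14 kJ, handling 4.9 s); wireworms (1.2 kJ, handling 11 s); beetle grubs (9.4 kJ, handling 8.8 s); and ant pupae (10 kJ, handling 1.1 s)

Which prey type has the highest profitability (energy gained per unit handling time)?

ant pupae

Profitability E/h (kJ/s): cutworms = 5.8/2.6 = 2.23, earthworms = 14/4.9 = 2.86, wireworms = 1.2/11 = 0.109, beetle grubs = 9.4/8.8 = 1.07, ant pupae = 10/1.1 = 9.09.
Ranked: ant pupae > earthworms > cutworms > beetle grubs > wireworms.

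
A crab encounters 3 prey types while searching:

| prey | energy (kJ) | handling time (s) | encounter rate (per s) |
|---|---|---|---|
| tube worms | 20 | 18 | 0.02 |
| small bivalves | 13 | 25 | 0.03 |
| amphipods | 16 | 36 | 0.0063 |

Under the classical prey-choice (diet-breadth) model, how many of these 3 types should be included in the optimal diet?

Rank by E/h (kJ/s): tube worms 1.11, small bivalves 0.52, amphipods 0.444. Include each in turn until the next type's E/h falls below the running intake rate.
Rate on top 1: 0.2941. small bivalves: 0.52 > 0.2941 → include.
Rate on top 2: 0.3744. amphipods: 0.444 > 0.3744 → include.
Optimal diet: tube worms, small bivalves, amphipods — 3 of 3 types.

3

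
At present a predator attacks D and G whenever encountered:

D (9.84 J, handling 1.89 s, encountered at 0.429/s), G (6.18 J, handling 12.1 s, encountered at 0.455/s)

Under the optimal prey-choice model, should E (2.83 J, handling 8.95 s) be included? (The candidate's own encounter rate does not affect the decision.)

On D and G alone, R = ΣλE/(1+Σλh) = 7.033/7.316 = 0.9613 J/s.
Profitability of E: 2.83/8.95 = 0.3162 J/s.
0.3162 < 0.9613, so adding E would lower the average — exclude it.

No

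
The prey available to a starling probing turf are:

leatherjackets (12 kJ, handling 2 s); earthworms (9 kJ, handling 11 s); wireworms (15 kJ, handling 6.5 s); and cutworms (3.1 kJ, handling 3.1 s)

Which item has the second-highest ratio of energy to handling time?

wireworms

Profitability E/h (kJ/s): leatherjackets = 12/2 = 6, earthworms = 9/11 = 0.818, wireworms = 15/6.5 = 2.31, cutworms = 3.1/3.1 = 1.
Ranked: leatherjackets > wireworms > cutworms > earthworms.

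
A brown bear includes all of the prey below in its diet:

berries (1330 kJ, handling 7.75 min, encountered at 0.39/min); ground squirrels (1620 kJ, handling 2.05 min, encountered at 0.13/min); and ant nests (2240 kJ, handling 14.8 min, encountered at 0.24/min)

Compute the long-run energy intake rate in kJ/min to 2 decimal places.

R = (0.39×1330 + 0.13×1620 + 0.24×2240) / (1 + 0.39×7.75 + 0.13×2.05 + 0.24×14.8) = 1267/7.841 = 161.6 kJ/min.

161.57 kJ/min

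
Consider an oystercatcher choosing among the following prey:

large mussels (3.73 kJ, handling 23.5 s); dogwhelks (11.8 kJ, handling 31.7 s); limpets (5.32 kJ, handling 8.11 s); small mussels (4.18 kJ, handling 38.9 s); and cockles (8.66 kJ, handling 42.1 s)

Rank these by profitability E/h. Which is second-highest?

In descending order of E/h:
limpets: 5.32/8.11 = 0.656 kJ/s
dogwhelks: 11.8/31.7 = 0.372 kJ/s
cockles: 8.66/42.1 = 0.206 kJ/s
large mussels: 3.73/23.5 = 0.159 kJ/s
small mussels: 4.18/38.9 = 0.107 kJ/s

dogwhelks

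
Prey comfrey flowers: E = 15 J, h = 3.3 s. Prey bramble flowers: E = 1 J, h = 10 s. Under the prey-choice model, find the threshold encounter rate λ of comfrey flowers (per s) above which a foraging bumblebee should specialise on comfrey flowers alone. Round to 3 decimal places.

At the threshold, the rate on comfrey flowers alone equals the profitability of bramble flowers: λ·15/(1 + λ·3.3) = 1/10 = 0.1.
Rearranging, λ(15 − 0.1×3.3) = 0.1, so λ = 0.1/14.67 = 0.006817 per s.

0.007 per s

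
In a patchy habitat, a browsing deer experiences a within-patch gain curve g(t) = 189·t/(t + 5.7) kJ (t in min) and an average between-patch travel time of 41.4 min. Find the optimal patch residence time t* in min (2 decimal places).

15.36 min

Maximise g(t)/(T+t): set derivative to zero → g'(t)(T+t) = g(t).
g'(t) = 189·5.7/(t + 5.7)². Setting 189·5.7/(t+5.7)² = 189t/[(t+5.7)(41.4+t)] gives 5.7(41.4+t) = t(t+5.7), so t² = 5.7×41.4 = 236.
t* = √236 = 15.36 min.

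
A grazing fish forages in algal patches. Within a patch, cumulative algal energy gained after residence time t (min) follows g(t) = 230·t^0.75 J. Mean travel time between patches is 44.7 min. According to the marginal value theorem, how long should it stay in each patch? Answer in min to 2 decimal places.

134.10 min

Optimal t* satisfies g'(t*) = g(t*)/(T + t*).
g'(t) = 0.75·230·t^-0.25. Setting 0.75·230·t^-0.25 = 230·t^0.75/(44.7+t) gives 0.75(44.7+t) = t, so 0.25·t = 0.75×44.7.
t* = 0.75×44.7/0.25 = 134.1 min.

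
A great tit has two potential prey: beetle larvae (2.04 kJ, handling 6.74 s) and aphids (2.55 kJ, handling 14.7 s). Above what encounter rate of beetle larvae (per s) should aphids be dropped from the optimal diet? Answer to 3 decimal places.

At the threshold, the rate on beetle larvae alone equals the profitability of aphids: λ·2.04/(1 + λ·6.74) = 2.55/14.7 = 0.1735.
Rearranging, λ(2.04 − 0.1735×6.74) = 0.1735, so λ = 0.1735/0.8708 = 0.1992 per s.

0.199 per s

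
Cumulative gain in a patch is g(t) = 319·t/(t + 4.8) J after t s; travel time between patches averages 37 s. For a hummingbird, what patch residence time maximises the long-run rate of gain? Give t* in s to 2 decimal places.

13.33 s

Maximise g(t)/(T+t): set derivative to zero → g'(t)(T+t) = g(t).
g'(t) = 319·4.8/(t + 4.8)². Setting 319·4.8/(t+4.8)² = 319t/[(t+4.8)(37+t)] gives 4.8(37+t) = t(t+4.8), so t² = 4.8×37 = 177.6.
t* = √177.6 = 13.33 s.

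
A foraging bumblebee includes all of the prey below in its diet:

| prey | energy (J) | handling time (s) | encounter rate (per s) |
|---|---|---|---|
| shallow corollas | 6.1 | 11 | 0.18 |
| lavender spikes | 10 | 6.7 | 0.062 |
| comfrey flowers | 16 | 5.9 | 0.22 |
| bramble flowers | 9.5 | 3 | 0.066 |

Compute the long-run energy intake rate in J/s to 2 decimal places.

1.20 J/s

Energy encountered per unit search time: 0.18×6.1 + 0.062×10 + 0.22×16 + 0.066×9.5 = 5.865 J/s.
Handling time per unit search time: 0.18×11 + 0.062×6.7 + 0.22×5.9 + 0.066×3 = 3.891.
Rate = 5.865/(1 + 3.891) = 1.199 J/s.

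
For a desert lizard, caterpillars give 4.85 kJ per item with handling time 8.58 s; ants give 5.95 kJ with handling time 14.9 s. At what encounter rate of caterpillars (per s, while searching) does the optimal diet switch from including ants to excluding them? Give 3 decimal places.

At the threshold, the rate on caterpillars alone equals the profitability of ants: λ·4.85/(1 + λ·8.58) = 5.95/14.9 = 0.3993.
Rearranging, λ(4.85 − 0.3993×8.58) = 0.3993, so λ = 0.3993/1.424 = 0.2805 per s.

0.280 per s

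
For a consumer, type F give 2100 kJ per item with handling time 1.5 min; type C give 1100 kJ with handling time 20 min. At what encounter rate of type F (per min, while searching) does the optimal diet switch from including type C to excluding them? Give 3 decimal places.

0.027 per min

The zero-one rule: include type C iff E₂/h₂ > λE₁/(1+λh₁). Equality gives the switch point.
λE₁h₂ = E₂ + λE₂h₁ ⇒ λ = E₂/(E₁h₂ − E₂h₁) = 1100/(4.2e+04 − 1650) = 0.02726 per min.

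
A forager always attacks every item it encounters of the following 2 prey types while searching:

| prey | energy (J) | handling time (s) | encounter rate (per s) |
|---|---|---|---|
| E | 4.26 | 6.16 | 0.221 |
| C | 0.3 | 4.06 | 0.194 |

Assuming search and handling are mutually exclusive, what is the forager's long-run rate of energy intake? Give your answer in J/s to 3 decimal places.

R = (0.221×4.26 + 0.194×0.3) / (1 + 0.221×6.16 + 0.194×4.06) = 0.9997/3.149 = 0.3175 J/s.

0.317 J/s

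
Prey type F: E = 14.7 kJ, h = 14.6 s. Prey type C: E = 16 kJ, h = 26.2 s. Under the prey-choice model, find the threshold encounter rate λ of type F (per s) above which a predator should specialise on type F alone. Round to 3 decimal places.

0.106 per s

The zero-one rule: include type C iff E₂/h₂ > λE₁/(1+λh₁). Equality gives the switch point.
λE₁h₂ = E₂ + λE₂h₁ ⇒ λ = E₂/(E₁h₂ − E₂h₁) = 16/(385.1 − 233.6) = 0.1056 per s.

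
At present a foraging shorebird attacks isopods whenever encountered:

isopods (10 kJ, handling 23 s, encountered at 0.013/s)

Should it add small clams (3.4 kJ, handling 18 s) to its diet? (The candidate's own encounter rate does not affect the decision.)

Intake rate on the current diet: R = (0.013×10) / (1 + 0.013×23) = 0.13/1.299 = 0.1001 kJ/s.
Profitability of small clams: 3.4/18 = 0.1889 kJ/s.
0.1889 > 0.1001, so adding small clams raises the average — include it.

Yes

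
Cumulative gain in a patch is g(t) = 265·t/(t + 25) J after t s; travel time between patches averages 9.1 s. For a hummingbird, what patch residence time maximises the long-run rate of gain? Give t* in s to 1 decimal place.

Maximise g(t)/(T+t): set derivative to zero → g'(t)(T+t) = g(t).
g'(t) = 265·25/(t + 25)². Setting 265·25/(t+25)² = 265t/[(t+25)(9.1+t)] gives 25(9.1+t) = t(t+25), so t² = 25×9.1 = 227.5.
t* = √227.5 = 15.08 s.

15.1 s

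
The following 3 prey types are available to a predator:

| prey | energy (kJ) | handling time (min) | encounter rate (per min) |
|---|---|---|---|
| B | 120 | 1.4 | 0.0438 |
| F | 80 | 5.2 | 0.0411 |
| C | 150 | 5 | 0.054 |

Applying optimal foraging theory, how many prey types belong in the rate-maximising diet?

3

E/h in descending order: B 85.7, C 30, F 15.4 kJ/min. The optimal diet is the largest prefix of this list for which every included type satisfies E_i/h_i > R on the types above it.
Rate on top 1: 4.952. C: 30 > 4.952 → include.
Rate on top 2: 10.03. F: 15.4 > 10.03 → include.
Optimal diet: B, C, F — 3 of 3 types.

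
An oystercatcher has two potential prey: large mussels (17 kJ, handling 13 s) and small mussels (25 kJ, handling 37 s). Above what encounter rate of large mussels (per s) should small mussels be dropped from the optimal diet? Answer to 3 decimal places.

0.082 per s

At the threshold, the rate on large mussels alone equals the profitability of small mussels: λ·17/(1 + λ·13) = 25/37 = 0.6757.
Rearranging, λ(17 − 0.6757×13) = 0.6757, so λ = 0.6757/8.216 = 0.08224 per s.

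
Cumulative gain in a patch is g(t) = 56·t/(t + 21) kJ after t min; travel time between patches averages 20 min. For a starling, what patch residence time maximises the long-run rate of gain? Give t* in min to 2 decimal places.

20.49 min

Maximise g(t)/(T+t): set derivative to zero → g'(t)(T+t) = g(t).
g'(t) = 56·21/(t + 21)². Setting 56·21/(t+21)² = 56t/[(t+21)(20+t)] gives 21(20+t) = t(t+21), so t² = 21×20 = 420.
t* = √420 = 20.49 min.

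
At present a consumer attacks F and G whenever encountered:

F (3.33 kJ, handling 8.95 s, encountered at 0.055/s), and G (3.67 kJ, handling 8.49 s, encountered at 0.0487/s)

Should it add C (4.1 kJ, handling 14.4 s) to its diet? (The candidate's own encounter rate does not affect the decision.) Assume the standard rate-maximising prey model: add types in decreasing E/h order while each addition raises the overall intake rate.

Current rate: (0.055×3.33 + 0.0487×3.67)/(1 + 0.055×8.95 + 0.0487×8.49) = 0.1899 kJ/s.
Profitability of C: 4.1/14.4 = 0.2847 kJ/s.
0.2847 > 0.1899, so adding C raises the average — include it.

Yes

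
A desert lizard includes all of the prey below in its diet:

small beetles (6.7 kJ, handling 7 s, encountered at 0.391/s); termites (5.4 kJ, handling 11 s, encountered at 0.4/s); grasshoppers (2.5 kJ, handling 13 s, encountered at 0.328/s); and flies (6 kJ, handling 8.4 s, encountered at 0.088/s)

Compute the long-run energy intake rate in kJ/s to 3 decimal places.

0.466 kJ/s

Energy encountered per unit search time: 0.391×6.7 + 0.4×5.4 + 0.328×2.5 + 0.088×6 = 6.128 kJ/s.
Handling time per unit search time: 0.391×7 + 0.4×11 + 0.328×13 + 0.088×8.4 = 12.14.
Rate = 6.128/(1 + 12.14) = 0.4663 kJ/s.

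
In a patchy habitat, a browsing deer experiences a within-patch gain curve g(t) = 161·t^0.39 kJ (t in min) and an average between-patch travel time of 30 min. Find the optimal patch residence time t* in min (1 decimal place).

19.2 min

Maximise g(t)/(T+t): set derivative to zero → g'(t)(T+t) = g(t).
g'(t) = 0.39·161·t^-0.61. Setting 0.39·161·t^-0.61 = 161·t^0.39/(30+t) gives 0.39(30+t) = t, so 0.61·t = 0.39×30.
t* = 0.39×30/0.61 = 19.18 min.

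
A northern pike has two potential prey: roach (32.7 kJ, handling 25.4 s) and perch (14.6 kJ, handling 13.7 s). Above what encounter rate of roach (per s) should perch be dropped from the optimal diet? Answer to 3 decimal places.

0.189 per s

At the threshold, the rate on roach alone equals the profitability of perch: λ·32.7/(1 + λ·25.4) = 14.6/13.7 = 1.066.
Rearranging, λ(32.7 − 1.066×25.4) = 1.066, so λ = 1.066/5.631 = 0.1892 per s.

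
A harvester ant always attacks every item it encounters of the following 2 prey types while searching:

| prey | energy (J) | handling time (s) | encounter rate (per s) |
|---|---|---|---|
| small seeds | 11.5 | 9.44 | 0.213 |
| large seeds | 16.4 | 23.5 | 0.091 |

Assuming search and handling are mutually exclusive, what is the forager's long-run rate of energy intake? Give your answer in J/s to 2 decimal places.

R = Σλ_iE_i / (1 + Σλ_ih_i)
Numerator: 0.213×11.5 + 0.091×16.4 = 3.942
Denominator: 1 + 0.213×9.44 + 0.091×23.5 = 5.149
R = 3.942/5.149 = 0.7655 J/s

0.77 J/s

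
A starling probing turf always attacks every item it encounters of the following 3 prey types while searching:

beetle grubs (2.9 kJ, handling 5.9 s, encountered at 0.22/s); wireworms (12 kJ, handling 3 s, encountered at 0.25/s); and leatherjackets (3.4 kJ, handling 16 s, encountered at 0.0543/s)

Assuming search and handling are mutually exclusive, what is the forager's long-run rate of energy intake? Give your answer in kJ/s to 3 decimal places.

0.976 kJ/s

Energy encountered per unit search time: 0.22×2.9 + 0.25×12 + 0.0543×3.4 = 3.823 kJ/s.
Handling time per unit search time: 0.22×5.9 + 0.25×3 + 0.0543×16 = 2.917.
Rate = 3.823/(1 + 2.917) = 0.976 kJ/s.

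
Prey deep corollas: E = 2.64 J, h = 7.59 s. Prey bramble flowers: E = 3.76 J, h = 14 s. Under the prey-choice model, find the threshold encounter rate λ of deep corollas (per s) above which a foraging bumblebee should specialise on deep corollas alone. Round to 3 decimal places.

The zero-one rule: include bramble flowers iff E₂/h₂ > λE₁/(1+λh₁). Equality gives the switch point.
λE₁h₂ = E₂ + λE₂h₁ ⇒ λ = E₂/(E₁h₂ − E₂h₁) = 3.76/(36.96 − 28.54) = 0.4465 per s.

0.446 per s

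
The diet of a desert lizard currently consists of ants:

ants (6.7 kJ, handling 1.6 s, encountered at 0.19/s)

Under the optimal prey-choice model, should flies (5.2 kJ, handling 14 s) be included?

Intake rate on the current diet: R = (0.19×6.7) / (1 + 0.19×1.6) = 1.273/1.304 = 0.9762 kJ/s.
Profitability of flies: 5.2/14 = 0.3714 kJ/s.
0.3714 < 0.9762, so adding flies would lower the average — exclude it.

No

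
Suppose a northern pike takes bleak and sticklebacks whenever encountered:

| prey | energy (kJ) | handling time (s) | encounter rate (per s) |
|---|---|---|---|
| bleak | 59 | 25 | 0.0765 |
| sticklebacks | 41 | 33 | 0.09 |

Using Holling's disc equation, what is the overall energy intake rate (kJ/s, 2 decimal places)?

R = (0.0765×59 + 0.09×41) / (1 + 0.0765×25 + 0.09×33) = 8.204/5.882 = 1.395 kJ/s.

1.39 kJ/s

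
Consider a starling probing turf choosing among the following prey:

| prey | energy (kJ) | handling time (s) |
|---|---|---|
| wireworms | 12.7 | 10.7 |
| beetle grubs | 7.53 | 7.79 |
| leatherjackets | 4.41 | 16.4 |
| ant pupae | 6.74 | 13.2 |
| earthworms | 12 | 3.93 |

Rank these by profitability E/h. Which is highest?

In descending order of E/h:
earthworms: 12/3.93 = 3.05 kJ/s
wireworms: 12.7/10.7 = 1.19 kJ/s
beetle grubs: 7.53/7.79 = 0.967 kJ/s
ant pupae: 6.74/13.2 = 0.511 kJ/s
leatherjackets: 4.41/16.4 = 0.269 kJ/s

earthworms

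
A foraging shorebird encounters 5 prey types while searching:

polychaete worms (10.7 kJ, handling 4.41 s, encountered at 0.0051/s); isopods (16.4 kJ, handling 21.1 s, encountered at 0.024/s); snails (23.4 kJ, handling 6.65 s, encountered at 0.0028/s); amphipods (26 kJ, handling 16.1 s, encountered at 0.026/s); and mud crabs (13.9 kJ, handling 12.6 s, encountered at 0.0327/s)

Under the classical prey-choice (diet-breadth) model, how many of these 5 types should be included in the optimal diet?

5

Profitabilities (E/h, kJ/s): snails 3.52, polychaete worms 2.43, amphipods 1.61, mud crabs 1.1, isopods 0.777. Add prey in this order while the next type's profitability exceeds the intake rate on those already taken.
Rate on top 1: 0.06432. polychaete worms: 2.43 > 0.06432 → include.
Rate on top 2: 0.1153. amphipods: 1.61 > 0.1153 → include.
Rate on top 3: 0.5454. mud crabs: 1.1 > 0.5454 → include.
Rate on top 4: 0.6682. isopods: 0.777 > 0.6682 → include.
Optimal diet: snails, polychaete worms, amphipods, mud crabs, isopods — 5 of 5 types.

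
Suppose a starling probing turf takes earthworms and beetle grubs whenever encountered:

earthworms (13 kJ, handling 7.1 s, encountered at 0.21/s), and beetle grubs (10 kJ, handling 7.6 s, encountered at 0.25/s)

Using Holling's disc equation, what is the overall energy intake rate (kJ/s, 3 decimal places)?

1.191 kJ/s

Energy encountered per unit search time: 0.21×13 + 0.25×10 = 5.23 kJ/s.
Handling time per unit search time: 0.21×7.1 + 0.25×7.6 = 3.391.
Rate = 5.23/(1 + 3.391) = 1.191 kJ/s.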